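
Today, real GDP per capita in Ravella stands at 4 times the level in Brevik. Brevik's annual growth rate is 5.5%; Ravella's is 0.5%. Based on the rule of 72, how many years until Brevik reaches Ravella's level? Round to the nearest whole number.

about 29 years

What matters is the difference: 5 pp.
Rule of 72 on the gap: the ratio halves every 72/5 ≈ 14.40 years.
A 4 times gap closes after 2 halvings: 2 × 14.40 ≈ 29 years.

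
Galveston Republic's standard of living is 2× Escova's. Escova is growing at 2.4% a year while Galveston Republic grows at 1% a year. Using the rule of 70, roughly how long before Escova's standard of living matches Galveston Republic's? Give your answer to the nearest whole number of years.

What matters is the difference: 1.4 pp.
Rule of 70 on the gap: the ratio halves every 70/1.4 ≈ 50.00 years.
A 2× gap closes after 1 halving: 1 × 50.00 ≈ 50 years.

around 50 years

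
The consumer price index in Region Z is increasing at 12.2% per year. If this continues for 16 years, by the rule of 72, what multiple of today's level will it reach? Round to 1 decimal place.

Doubling time ≈ 72/12.2 = 5.90 years.
16 years / 5.90 ≈ 2.71 doublings → factor 2^2.71 ≈ 6.5.

around 6.5 times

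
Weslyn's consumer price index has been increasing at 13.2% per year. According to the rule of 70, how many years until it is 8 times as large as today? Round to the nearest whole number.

At 13.2% it doubles every 70/13.2 ≈ 5.30 years.
8× is 3 doublings, so 3 × 5.30 ≈ 16 years.

around 16 years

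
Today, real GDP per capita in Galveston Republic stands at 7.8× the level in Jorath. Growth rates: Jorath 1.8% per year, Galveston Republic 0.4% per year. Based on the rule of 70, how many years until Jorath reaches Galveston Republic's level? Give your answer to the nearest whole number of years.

What matters is the difference: 1.4 pp.
Rule of 70 on the gap: the ratio halves every 70/1.4 ≈ 50.00 years.
A 7.8× gap takes log₂(7.8) ≈ 2.96 halvings to close: 2.96 × 50.00 ≈ 148 years.

around 148 years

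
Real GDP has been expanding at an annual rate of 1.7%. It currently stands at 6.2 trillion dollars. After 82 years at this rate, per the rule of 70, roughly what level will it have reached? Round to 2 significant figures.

about 25 trillion dollars

It doubles every 70/1.7 ≈ 41.18 years, so 82 years is 1.99 doublings.
2^1.99 ≈ 3.97; 6.2 × 3.97 ≈ 25 trillion dollars.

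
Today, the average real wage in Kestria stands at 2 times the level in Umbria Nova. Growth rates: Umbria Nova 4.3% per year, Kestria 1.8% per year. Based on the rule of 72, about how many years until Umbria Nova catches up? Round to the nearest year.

Umbria Nova gains on Kestria at 4.3% − 1.8% = 2.5 points a year.
At that relative rate the gap halves every 72/2.5 ≈ 28.80 years.
A 2 times gap closes after 1 halving: 1 × 28.80 ≈ 29 years.

approximately 29 years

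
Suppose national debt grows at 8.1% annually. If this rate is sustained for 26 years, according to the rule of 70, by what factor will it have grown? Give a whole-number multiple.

approximately 8 times

Doubling time ≈ 70/8.1 = 8.64 years.
26/8.64 ≈ 3 doublings, so about 2^3 = 8×.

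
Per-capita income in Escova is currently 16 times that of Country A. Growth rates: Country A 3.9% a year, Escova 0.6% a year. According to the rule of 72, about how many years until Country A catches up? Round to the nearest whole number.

≈ 87 years

The growth-rate gap is 3.9% − 0.6% = 3.3 percentage points.
So the ratio between them halves every 72/3.3 ≈ 21.82 years.
A 16 times gap closes after 4 halvings: 4 × 21.82 ≈ 87 years.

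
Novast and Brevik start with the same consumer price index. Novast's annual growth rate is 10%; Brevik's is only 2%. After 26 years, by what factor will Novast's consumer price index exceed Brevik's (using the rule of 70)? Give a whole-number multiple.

≈ 8 times

Novast pulls ahead at 8 pp per year, so the ratio doubles every 70/8 ≈ 8.75 years.
In 26 years that's 2.97 doublings: 2^2.97 ≈ 8.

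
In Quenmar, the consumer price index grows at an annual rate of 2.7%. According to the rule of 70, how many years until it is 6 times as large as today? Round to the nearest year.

Doubling time ≈ 70/2.7 = 25.93 years.
6× is log₂ 6 ≈ 2.58 doublings, so ≈ 2.58 × 25.93 = 67 years.

≈ 67 years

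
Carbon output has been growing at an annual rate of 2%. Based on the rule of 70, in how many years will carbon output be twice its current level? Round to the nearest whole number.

At 2%, doubling takes about 70/2 = 35.00 years.

≈ 35 years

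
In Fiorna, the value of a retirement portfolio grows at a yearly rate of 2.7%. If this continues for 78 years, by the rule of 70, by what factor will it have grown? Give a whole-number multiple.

approximately 8 times

At 2.7% one doubling takes ≈ 25.93 years; 78 years is 3 of them, so ×8.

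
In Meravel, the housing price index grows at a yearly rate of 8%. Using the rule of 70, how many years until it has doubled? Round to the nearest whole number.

9 years

Doubling time ≈ 70 / 8 = 8.75 years.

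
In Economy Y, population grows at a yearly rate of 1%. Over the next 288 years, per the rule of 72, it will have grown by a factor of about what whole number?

16 times

Doubling time ≈ 72/1 = 72.00 years.
288/72.00 ≈ 4 doublings, so about 2^4 = 16×.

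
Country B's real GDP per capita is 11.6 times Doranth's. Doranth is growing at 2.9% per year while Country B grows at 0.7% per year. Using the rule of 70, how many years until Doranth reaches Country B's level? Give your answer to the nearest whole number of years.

approximately 113 years

Doranth gains on Country B at 2.9% − 0.7% = 2.2 points a year.
At that relative rate the gap halves every 70/2.2 ≈ 31.82 years.
An 11.6 times gap takes log₂(11.6) ≈ 3.54 halvings to close: 3.54 × 31.82 ≈ 113 years.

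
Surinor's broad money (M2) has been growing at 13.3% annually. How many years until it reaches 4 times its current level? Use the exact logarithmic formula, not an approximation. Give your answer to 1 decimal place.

11.1 years

t = ln(4) / ln(1 + 0.133) = 1.3863 / 0.124869 ≈ 11.10.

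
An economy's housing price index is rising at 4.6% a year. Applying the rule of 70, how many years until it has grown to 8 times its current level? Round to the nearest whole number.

around 46 years

One doubling takes 70/4.6 = 15.22 years.
8× is 3 doublings, so 3 × 15.22 ≈ 46 years.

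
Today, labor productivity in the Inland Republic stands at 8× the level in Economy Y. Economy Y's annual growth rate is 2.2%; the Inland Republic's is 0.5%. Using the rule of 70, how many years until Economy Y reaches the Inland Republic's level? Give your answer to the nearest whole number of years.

What matters is the difference: 1.7 pp.
Rule of 70 on the gap: the ratio halves every 70/1.7 ≈ 41.18 years.
An 8× gap closes after 3 halvings: 3 × 41.18 ≈ 124 years.

≈ 124 years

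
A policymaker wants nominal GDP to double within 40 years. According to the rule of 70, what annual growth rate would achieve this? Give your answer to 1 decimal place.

approximately 1.8%

70 / 40 ≈ 1.75, so about 1.8% annually.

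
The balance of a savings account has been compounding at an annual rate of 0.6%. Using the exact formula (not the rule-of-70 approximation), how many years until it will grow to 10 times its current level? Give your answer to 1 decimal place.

384.9 years

t = ln(10) / ln(1 + 0.006) = 2.3026 / 0.005982 ≈ 384.92.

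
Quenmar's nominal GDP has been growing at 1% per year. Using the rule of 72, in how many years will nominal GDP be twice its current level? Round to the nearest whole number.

approximately 72 years

Doubling time ≈ 72 / 1 = 72.00 years.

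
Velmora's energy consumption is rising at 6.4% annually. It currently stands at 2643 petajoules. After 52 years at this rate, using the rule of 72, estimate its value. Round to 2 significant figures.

approximately 65000 petajoules

Doubling time ≈ 72/6.4 = 11.25 years.
52 years is 52/11.25 ≈ 4.62 doublings, a factor of 2^4.62 ≈ 24.59.
2643 × 24.59 ≈ 65000 petajoules.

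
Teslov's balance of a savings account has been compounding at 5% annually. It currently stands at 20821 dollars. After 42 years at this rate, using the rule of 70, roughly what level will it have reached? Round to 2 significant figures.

around 170000 dollars

Doubling time ≈ 70/5 = 14.00 years.
42 years is 42/14.00 ≈ 3.00 doublings, a factor of 2^3.00 ≈ 8.00.
20821 × 8.00 ≈ 170000 dollars.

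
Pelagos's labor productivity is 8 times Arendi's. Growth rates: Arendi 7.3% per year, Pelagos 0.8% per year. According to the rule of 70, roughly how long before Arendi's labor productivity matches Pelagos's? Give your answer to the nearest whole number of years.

approximately 32 years

What matters is the difference: 6.5 pp.
Rule of 70 on the gap: the ratio halves every 70/6.5 ≈ 10.77 years.
An 8 times gap closes after 3 halvings: 3 × 10.77 ≈ 32 years.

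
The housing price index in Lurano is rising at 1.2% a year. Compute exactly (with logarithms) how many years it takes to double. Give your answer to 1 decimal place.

58.1 years

t = ln(2) / ln(1 + 0.012) = 0.6931 / 0.011929 ≈ 58.10.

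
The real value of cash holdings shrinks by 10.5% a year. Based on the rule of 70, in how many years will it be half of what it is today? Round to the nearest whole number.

roughly 7 years

Falling at 10.5%, it halves about every 70/10.5 = 6.67 years.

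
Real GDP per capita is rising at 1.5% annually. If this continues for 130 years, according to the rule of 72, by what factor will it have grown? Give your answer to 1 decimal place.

Doubling time ≈ 72/1.5 = 48.00 years.
130 years / 48.00 ≈ 2.71 doublings → factor 2^2.71 ≈ 6.5.

6.5 times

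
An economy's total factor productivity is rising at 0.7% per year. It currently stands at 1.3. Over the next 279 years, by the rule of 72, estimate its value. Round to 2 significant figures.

≈ 8.5

Doubling time ≈ 72/0.7 = 102.86 years.
279 years is 279/102.86 ≈ 2.71 doublings, a factor of 2^2.71 ≈ 6.54.
1.3 × 6.54 ≈ 8.5.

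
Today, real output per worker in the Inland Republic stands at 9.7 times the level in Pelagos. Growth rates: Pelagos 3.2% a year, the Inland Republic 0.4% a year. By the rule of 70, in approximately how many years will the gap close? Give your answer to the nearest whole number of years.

The growth-rate gap is 3.2% − 0.4% = 2.8 percentage points.
So the ratio between them halves every 70/2.8 ≈ 25.00 years.
A 9.7 times gap takes log₂(9.7) ≈ 3.28 halvings to close: 3.28 × 25.00 ≈ 82 years.

roughly 82 years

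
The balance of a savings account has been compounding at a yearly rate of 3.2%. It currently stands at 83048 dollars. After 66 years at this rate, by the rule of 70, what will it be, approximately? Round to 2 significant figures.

around 670000 dollars

Doubling time ≈ 70/3.2 = 21.88 years.
66 years is 66/21.88 ≈ 3.02 doublings, a factor of 2^3.02 ≈ 8.11.
83048 × 8.11 ≈ 670000 dollars.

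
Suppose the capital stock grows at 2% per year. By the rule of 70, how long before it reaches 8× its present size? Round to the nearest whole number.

roughly 105 years

One doubling takes 70/2 = 35.00 years.
Getting to 8× needs 3 doublings: 3 × 35.00 ≈ 105 years.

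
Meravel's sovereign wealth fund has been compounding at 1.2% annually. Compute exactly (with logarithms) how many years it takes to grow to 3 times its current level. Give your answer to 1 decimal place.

t = ln(3) / ln(1 + 0.012) = 1.0986 / 0.011929 ≈ 92.09.

92.1 years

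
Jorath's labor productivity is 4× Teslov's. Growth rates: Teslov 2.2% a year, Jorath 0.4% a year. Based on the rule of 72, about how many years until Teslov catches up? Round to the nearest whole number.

80 years

What matters is the difference: 1.8 pp.
Rule of 72 on the gap: the ratio halves every 72/1.8 ≈ 40.00 years.
A 4× gap closes after 2 halvings: 2 × 40.00 ≈ 80 years.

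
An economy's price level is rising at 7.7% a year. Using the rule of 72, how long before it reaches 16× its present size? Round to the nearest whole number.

One doubling takes 72/7.7 = 9.35 years.
16× is 4 doublings, so 4 × 9.35 ≈ 37 years.

approximately 37 years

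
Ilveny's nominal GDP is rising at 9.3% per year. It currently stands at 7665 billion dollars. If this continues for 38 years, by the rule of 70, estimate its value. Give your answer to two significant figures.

Doubling time ≈ 70/9.3 = 7.53 years.
38 years is 38/7.53 ≈ 5.05 doublings, a factor of 2^5.05 ≈ 33.13.
7665 × 33.13 ≈ 250000 billion dollars.

about 250000 billion dollars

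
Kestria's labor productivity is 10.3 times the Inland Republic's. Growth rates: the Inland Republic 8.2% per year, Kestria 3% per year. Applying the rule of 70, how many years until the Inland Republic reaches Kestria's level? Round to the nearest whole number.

≈ 45 years

The growth-rate gap is 8.2% − 3% = 5.2 percentage points.
So the ratio between them halves every 70/5.2 ≈ 13.46 years.
A 10.3 times gap takes log₂(10.3) ≈ 3.36 halvings to close: 3.36 × 13.46 ≈ 45 years.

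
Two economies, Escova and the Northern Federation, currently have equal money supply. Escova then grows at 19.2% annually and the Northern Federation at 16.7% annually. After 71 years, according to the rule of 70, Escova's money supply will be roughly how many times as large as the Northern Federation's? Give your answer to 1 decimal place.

Rate gap = 19.2% − 16.7% = 2.5 points.
The ratio doubles every 70/2.5 ≈ 28.00 years.
71/28.00 ≈ 2.54 doublings → ratio ≈ 2^2.54 ≈ 5.8.

about 5.8 times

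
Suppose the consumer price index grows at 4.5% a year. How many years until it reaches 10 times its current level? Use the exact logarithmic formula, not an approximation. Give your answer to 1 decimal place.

52.3 years

t = ln(10) / ln(1 + 0.045) = 2.3026 / 0.044017 ≈ 52.31.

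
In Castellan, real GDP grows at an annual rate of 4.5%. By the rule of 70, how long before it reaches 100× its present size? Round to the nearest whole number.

≈ 103 years

Doubling time ≈ 70/4.5 = 15.56 years.
100× is log₂ 100 ≈ 6.64 doublings, so ≈ 6.64 × 15.56 = 103 years.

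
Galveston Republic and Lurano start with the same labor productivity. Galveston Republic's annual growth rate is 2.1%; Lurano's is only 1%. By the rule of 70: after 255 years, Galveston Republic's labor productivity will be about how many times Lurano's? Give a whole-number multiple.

around 16 times

Galveston Republic pulls ahead at 1.1 pp per year, so the ratio doubles every 70/1.1 ≈ 63.64 years.
In 255 years that's 4.01 doublings: 2^4.01 ≈ 16.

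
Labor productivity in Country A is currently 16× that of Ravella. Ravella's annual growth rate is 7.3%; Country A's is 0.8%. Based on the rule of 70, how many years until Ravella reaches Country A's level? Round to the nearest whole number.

approximately 43 years

The growth-rate gap is 7.3% − 0.8% = 6.5 percentage points.
So the ratio between them halves every 70/6.5 ≈ 10.77 years.
A 16× gap closes after 4 halvings: 4 × 10.77 ≈ 43 years.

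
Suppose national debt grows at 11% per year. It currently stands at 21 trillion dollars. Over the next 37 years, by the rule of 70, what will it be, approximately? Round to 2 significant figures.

≈ 1200 trillion dollars

Doubling time ≈ 70/11 = 6.36 years.
37 years is 37/6.36 ≈ 5.82 doublings, a factor of 2^5.82 ≈ 56.49.
21 × 56.49 ≈ 1200 trillion dollars.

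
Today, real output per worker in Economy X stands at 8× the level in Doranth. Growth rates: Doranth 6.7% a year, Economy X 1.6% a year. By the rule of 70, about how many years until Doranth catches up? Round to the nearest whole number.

≈ 41 years

The growth-rate gap is 6.7% − 1.6% = 5.1 percentage points.
So the ratio between them halves every 70/5.1 ≈ 13.73 years.
An 8× gap closes after 3 halvings: 3 × 13.73 ≈ 41 years.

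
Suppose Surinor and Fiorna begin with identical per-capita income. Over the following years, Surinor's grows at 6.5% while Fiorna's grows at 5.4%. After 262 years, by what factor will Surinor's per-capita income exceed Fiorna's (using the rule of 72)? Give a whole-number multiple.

16 times

Surinor pulls ahead at 1.1 pp per year, so the ratio doubles every 72/1.1 ≈ 65.45 years.
In 262 years that's 4.00 doublings: 2^4.00 ≈ 16.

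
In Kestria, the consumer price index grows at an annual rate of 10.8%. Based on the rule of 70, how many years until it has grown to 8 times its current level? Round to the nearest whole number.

around 19 years

At 10.8% it doubles every 70/10.8 ≈ 6.48 years.
Getting to 8× needs 3 doublings: 3 × 6.48 ≈ 19 years.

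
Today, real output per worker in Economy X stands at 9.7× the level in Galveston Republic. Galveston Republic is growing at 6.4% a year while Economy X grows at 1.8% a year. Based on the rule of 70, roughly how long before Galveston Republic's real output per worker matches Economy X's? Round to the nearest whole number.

What matters is the difference: 4.6 pp.
Rule of 70 on the gap: the ratio halves every 70/4.6 ≈ 15.22 years.
A 9.7× gap takes log₂(9.7) ≈ 3.28 halvings to close: 3.28 × 15.22 ≈ 50 years.

about 50 years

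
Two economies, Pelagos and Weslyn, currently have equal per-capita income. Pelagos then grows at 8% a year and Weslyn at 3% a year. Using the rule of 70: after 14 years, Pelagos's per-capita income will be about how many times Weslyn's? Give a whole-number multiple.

Rate gap = 8% − 3% = 5 points.
The ratio doubles every 70/5 ≈ 14.00 years.
14/14.00 ≈ 1.00 doublings → ratio ≈ 2^1.00 ≈ 2.

2 times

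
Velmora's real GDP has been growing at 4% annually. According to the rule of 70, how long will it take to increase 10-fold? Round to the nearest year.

roughly 58 years

Doubling time ≈ 70/4 = 17.50 years.
10× is log₂ 10 ≈ 3.32 doublings, so ≈ 3.32 × 17.50 = 58 years.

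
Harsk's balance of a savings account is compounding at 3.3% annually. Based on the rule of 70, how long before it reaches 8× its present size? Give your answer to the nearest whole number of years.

around 64 years

Doubling time ≈ 70/3.3 = 21.21 years.
8× is 3 doublings, so 3 × 21.21 ≈ 64 years.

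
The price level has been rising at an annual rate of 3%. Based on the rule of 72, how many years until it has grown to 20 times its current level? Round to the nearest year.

roughly 104 years

Doubling time ≈ 72/3 = 24.00 years.
20× is log₂ 20 ≈ 4.32 doublings, so ≈ 4.32 × 24.00 = 104 years.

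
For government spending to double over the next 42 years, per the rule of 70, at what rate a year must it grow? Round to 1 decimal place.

≈ 1.7%

70 / 42 ≈ 1.67, so about 1.7% a year.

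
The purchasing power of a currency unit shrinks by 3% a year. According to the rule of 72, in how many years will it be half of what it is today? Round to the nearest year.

around 24 years

The rule works in reverse for decay: 72/3 ≈ 24.00 years to halve.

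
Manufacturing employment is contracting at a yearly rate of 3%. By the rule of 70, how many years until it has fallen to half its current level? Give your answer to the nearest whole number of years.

The rule works in reverse for decay: 70/3 ≈ 23.33 years to halve.

roughly 23 years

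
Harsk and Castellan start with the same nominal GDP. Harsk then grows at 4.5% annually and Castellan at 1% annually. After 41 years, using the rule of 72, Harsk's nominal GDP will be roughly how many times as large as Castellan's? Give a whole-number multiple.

about 4 times

Only the 3.5-point difference matters.
72/3.5 ≈ 20.57 years per doubling of the ratio; 41 years gives 1.99 doublings, so ≈ 4×.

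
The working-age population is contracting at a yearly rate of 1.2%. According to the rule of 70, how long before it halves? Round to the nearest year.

roughly 58 years

Falling at 1.2%, it halves about every 70/1.2 = 58.33 years.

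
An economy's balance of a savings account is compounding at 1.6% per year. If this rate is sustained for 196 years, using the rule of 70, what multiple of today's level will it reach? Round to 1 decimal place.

around 22.3 times

Doubles every ≈ 43.75 years (70/1.6).
196 years is 4.48 doublings; 2^4.48 ≈ 22.3×.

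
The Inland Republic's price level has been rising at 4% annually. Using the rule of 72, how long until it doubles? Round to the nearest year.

≈ 18 years

72/4 ≈ 18.00, so it doubles roughly every 18 years.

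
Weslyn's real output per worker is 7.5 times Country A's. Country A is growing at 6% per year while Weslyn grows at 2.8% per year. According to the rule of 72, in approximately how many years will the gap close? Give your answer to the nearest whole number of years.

around 65 years

What matters is the difference: 3.2 pp.
Rule of 72 on the gap: the ratio halves every 72/3.2 ≈ 22.50 years.
A 7.5 times gap takes log₂(7.5) ≈ 2.91 halvings to close: 2.91 × 22.50 ≈ 65 years.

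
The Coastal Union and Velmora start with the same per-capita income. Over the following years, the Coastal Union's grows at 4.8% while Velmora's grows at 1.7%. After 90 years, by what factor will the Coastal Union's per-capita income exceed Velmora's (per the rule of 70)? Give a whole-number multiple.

the Coastal Union pulls ahead at 3.1 pp per year, so the ratio doubles every 70/3.1 ≈ 22.58 years.
In 90 years that's 3.99 doublings: 2^3.99 ≈ 16.

roughly 16 times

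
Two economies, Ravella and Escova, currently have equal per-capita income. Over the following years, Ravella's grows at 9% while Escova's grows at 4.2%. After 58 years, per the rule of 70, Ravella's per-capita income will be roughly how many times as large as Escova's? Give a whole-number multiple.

Ravella pulls ahead at 4.8 pp per year, so the ratio doubles every 70/4.8 ≈ 14.58 years.
In 58 years that's 3.98 doublings: 2^3.98 ≈ 16.

approximately 16 times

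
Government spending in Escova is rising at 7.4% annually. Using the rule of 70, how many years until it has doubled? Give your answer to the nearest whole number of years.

approximately 9 years

70/7.4 ≈ 9.46, so it doubles roughly every 9 years.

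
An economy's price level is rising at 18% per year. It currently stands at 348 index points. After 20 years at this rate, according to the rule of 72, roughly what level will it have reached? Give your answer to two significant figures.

approximately 11000 index points

Doubling time ≈ 72/18 = 4.00 years.
20 years is 20/4.00 ≈ 5.00 doublings, a factor of 2^5.00 ≈ 32.00.
348 × 32.00 ≈ 11000 index points.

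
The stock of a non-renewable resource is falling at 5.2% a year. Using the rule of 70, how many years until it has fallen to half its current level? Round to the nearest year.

The rule works in reverse for decay: 70/5.2 ≈ 13.46 years to halve.

≈ 13 years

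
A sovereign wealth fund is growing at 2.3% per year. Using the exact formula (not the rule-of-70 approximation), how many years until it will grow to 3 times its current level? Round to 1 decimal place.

48.3 years

t = ln(3) / ln(1 + 0.023) = 1.0986 / 0.022739 ≈ 48.31.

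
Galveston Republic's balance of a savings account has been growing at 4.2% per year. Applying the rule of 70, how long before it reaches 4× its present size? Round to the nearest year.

At 4.2% it doubles every 70/4.2 ≈ 16.67 years.
4 = 2^2, so 2 doublings → 33 years.

roughly 33 years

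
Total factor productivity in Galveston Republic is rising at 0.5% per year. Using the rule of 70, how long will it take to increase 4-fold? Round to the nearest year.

At 0.5% it doubles every 70/0.5 ≈ 140.00 years.
4 = 2^2, so 2 doublings → 280 years.

roughly 280 years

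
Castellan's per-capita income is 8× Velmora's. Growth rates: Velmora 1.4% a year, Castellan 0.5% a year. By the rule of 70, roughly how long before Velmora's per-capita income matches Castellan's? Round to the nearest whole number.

Velmora gains on Castellan at 1.4% − 0.5% = 0.9 points a year.
At that relative rate the gap halves every 70/0.9 ≈ 77.78 years.
An 8× gap closes after 3 halvings: 3 × 77.78 ≈ 233 years.

233 years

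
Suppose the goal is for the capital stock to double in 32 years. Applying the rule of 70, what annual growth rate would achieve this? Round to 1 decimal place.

about 2.2%

70 / 32 ≈ 2.19, so about 2.2% annually.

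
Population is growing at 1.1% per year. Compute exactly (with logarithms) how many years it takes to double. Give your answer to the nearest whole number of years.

t = ln(2) / ln(1 + 0.011) = 0.6931 / 0.010940 ≈ 63.35.
≈ 63 years.

63 years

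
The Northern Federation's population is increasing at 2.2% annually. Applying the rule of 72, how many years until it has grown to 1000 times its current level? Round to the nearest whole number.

At 2.2% it doubles every 72/2.2 ≈ 32.73 years.
1000× is log₂ 1000 ≈ 9.97 doublings, so ≈ 9.97 × 32.73 = 326 years.

≈ 326 years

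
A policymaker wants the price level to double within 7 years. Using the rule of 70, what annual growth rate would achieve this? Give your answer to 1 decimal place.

70 / 7 ≈ 10.00, so about 10.0% annually.

around 10.0% annually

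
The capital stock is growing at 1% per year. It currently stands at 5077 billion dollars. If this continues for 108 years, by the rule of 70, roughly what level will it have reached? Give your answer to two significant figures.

15000 billion dollars

It doubles every 70/1 ≈ 70.00 years, so 108 years is 1.54 doublings.
2^1.54 ≈ 2.91; 5077 × 2.91 ≈ 15000 billion dollars.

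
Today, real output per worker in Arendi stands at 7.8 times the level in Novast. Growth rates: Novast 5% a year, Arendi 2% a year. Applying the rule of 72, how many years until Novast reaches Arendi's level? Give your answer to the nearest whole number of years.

What matters is the difference: 3 pp.
Rule of 72 on the gap: the ratio halves every 72/3 ≈ 24.00 years.
A 7.8 times gap takes log₂(7.8) ≈ 2.96 halvings to close: 2.96 × 24.00 ≈ 71 years.

roughly 71 years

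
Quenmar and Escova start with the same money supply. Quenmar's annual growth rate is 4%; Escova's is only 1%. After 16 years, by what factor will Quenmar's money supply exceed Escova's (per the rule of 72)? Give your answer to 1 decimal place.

Rate gap = 4% − 1% = 3 points.
The ratio doubles every 72/3 ≈ 24.00 years.
16/24.00 ≈ 0.67 doublings → ratio ≈ 2^0.67 ≈ 1.6.

around 1.6 times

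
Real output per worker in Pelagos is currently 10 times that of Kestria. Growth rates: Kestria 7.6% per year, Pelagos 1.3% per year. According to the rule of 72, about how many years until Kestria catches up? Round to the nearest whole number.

38 years

The growth-rate gap is 7.6% − 1.3% = 6.3 percentage points.
So the ratio between them halves every 72/6.3 ≈ 11.43 years.
A 10 times gap takes log₂(10) ≈ 3.32 halvings to close: 3.32 × 11.43 ≈ 38 years.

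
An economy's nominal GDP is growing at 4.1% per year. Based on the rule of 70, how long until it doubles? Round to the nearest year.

At 4.1%, doubling takes about 70/4.1 = 17.07 years.

≈ 17 years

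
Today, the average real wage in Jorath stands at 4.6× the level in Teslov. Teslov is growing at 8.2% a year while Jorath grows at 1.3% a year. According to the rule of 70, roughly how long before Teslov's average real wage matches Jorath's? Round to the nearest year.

The growth-rate gap is 8.2% − 1.3% = 6.9 percentage points.
So the ratio between them halves every 70/6.9 ≈ 10.14 years.
A 4.6× gap takes log₂(4.6) ≈ 2.20 halvings to close: 2.20 × 10.14 ≈ 22 years.

≈ 22 years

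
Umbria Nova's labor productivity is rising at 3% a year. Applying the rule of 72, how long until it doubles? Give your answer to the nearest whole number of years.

At 3%, doubling takes about 72/3 = 24.00 years.

roughly 24 years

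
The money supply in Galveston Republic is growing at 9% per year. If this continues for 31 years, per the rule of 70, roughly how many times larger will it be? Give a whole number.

Doubling time ≈ 70/9 = 7.78 years.
31/7.78 ≈ 4 doublings, so about 2^4 = 16×.

16 times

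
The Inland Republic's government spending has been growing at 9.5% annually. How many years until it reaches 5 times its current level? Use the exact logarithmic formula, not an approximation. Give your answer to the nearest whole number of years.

18 years

t = ln(5) / ln(1 + 0.095) = 1.6094 / 0.090754 ≈ 17.73.
≈ 18 years.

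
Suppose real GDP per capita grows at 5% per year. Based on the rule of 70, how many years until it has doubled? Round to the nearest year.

≈ 14 years

70/5 ≈ 14.00, so it doubles roughly every 14 years.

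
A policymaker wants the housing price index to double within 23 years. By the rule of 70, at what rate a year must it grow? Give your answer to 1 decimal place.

about 3.0% a year

70 / 23 ≈ 3.04, so about 3.0% a year.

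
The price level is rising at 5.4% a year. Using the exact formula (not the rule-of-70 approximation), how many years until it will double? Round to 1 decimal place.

13.2 years

t = ln(2) / ln(1 + 0.054) = 0.6931 / 0.052592 ≈ 13.18.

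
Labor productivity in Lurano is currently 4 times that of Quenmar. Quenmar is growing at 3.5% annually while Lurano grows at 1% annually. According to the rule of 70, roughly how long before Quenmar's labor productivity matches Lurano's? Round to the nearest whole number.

56 years

What matters is the difference: 2.5 pp.
Rule of 70 on the gap: the ratio halves every 70/2.5 ≈ 28.00 years.
A 4 times gap closes after 2 halvings: 2 × 28.00 ≈ 56 years.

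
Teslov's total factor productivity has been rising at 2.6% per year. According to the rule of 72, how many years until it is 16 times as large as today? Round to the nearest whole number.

At 2.6% it doubles every 72/2.6 ≈ 27.69 years.
16× is 4 doublings, so 4 × 27.69 ≈ 111 years.

about 111 years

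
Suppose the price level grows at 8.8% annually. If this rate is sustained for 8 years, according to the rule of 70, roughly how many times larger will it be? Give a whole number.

Doubling time ≈ 70/8.8 = 7.95 years.
8/7.95 ≈ 1 doubling, so about 2^1 = 2×.

about 2 times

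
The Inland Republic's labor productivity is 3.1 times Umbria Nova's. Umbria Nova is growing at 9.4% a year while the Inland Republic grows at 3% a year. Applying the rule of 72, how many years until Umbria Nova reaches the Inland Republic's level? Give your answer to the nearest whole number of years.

roughly 18 years

What matters is the difference: 6.4 pp.
Rule of 72 on the gap: the ratio halves every 72/6.4 ≈ 11.25 years.
A 3.1 times gap takes log₂(3.1) ≈ 1.63 halvings to close: 1.63 × 11.25 ≈ 18 years.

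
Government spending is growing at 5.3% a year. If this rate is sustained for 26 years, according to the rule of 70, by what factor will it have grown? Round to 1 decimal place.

Doubles every ≈ 13.21 years (70/5.3).
26 years is 1.97 doublings; 2^1.97 ≈ 3.9×.

3.9 times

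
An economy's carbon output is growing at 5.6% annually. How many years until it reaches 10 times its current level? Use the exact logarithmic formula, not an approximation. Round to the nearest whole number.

42 years

t = ln(10) / ln(1 + 0.056) = 2.3026 / 0.054488 ≈ 42.26.
≈ 42 years.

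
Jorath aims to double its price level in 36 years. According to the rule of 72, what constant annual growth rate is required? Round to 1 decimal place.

around 2.0%

72 / 36 ≈ 2.00, so about 2.0% a year.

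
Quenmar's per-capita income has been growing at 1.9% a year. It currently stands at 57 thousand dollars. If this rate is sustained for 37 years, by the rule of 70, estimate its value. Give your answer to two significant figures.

≈ 110 thousand dollars

It doubles every 70/1.9 ≈ 36.84 years, so 37 years is 1.00 doublings.
2^1.00 ≈ 2.00; 57 × 2.00 ≈ 110 thousand dollars.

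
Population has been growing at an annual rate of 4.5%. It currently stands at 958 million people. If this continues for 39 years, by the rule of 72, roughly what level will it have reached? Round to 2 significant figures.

Doubling time ≈ 72/4.5 = 16.00 years.
39 years is 39/16.00 ≈ 2.44 doublings, a factor of 2^2.44 ≈ 5.43.
958 × 5.43 ≈ 5200 million people.

≈ 5200 million people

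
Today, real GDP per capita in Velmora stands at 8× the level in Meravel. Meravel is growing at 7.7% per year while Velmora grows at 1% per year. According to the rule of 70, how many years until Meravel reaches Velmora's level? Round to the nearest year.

roughly 31 years

What matters is the difference: 6.7 pp.
Rule of 70 on the gap: the ratio halves every 70/6.7 ≈ 10.45 years.
An 8× gap closes after 3 halvings: 3 × 10.45 ≈ 31 years.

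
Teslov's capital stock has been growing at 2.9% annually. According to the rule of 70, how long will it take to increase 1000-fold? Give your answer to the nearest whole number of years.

roughly 241 years

At 2.9% it doubles every 70/2.9 ≈ 24.14 years.
1000× is log₂ 1000 ≈ 9.97 doublings, so ≈ 9.97 × 24.14 = 241 years.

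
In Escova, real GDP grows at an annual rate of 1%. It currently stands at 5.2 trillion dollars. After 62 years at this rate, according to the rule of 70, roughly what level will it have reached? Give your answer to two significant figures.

Doubling time ≈ 70/1 = 70.00 years.
62 years is 62/70.00 ≈ 0.89 doublings, a factor of 2^0.89 ≈ 1.85.
5.2 × 1.85 ≈ 9.6 trillion dollars.

around 9.6 trillion dollars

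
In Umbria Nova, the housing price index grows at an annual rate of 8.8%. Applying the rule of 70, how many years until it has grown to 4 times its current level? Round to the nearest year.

roughly 16 years

Doubling time ≈ 70/8.8 = 7.95 years.
Getting to 4× needs 2 doublings: 2 × 7.95 ≈ 16 years.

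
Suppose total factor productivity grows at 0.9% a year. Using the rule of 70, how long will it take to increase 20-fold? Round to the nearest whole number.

At 0.9% it doubles every 70/0.9 ≈ 77.78 years.
20× is log₂ 20 ≈ 4.32 doublings, so ≈ 4.32 × 77.78 = 336 years.

approximately 336 years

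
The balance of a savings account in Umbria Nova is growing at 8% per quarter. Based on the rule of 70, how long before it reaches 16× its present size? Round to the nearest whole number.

At 8% it doubles every 70/8 ≈ 8.75 quarters.
16× is 4 doublings, so 4 × 8.75 ≈ 35 quarters.

≈ 35 quarters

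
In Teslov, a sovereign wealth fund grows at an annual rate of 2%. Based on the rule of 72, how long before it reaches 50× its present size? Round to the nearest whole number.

At 2% it doubles every 72/2 ≈ 36.00 years.
Reaching 50× takes log₂(50) ≈ 5.64 doublings.
5.64 × 36.00 ≈ 203 years.

203 years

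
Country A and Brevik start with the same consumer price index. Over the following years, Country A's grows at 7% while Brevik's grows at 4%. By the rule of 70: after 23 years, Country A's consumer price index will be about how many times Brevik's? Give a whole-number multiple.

around 2 times

Country A pulls ahead at 3 pp per year, so the ratio doubles every 70/3 ≈ 23.33 years.
In 23 years that's 0.99 doublings: 2^0.99 ≈ 2.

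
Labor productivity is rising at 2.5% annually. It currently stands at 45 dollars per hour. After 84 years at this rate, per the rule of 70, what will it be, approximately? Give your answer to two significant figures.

It doubles every 70/2.5 ≈ 28.00 years, so 84 years is 3.00 doublings.
2^3.00 ≈ 8.00; 45 × 8.00 ≈ 360 dollars per hour.

around 360 dollars per hour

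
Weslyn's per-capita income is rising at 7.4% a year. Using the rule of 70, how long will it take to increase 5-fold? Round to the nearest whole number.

One doubling takes 70/7.4 = 9.46 years.
5× is log₂ 5 ≈ 2.32 doublings, so ≈ 2.32 × 9.46 = 22 years.

≈ 22 years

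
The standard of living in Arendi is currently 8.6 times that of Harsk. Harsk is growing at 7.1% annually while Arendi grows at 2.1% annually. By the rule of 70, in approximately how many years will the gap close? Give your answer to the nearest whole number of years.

Harsk gains on Arendi at 7.1% − 2.1% = 5 points a year.
At that relative rate the gap halves every 70/5 ≈ 14.00 years.
An 8.6 times gap takes log₂(8.6) ≈ 3.10 halvings to close: 3.10 × 14.00 ≈ 43 years.

around 43 years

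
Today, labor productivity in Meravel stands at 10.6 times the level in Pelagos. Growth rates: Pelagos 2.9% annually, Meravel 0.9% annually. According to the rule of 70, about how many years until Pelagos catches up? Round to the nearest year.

roughly 119 years

What matters is the difference: 2 pp.
Rule of 70 on the gap: the ratio halves every 70/2 ≈ 35.00 years.
A 10.6 times gap takes log₂(10.6) ≈ 3.41 halvings to close: 3.41 × 35.00 ≈ 119 years.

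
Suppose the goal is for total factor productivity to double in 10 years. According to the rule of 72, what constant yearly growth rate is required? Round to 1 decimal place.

72 / 10 ≈ 7.20, so about 7.2% per year.

around 7.2%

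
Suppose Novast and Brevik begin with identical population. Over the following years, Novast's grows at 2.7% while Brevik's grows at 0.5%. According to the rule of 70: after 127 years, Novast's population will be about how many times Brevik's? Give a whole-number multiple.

≈ 16 times

Only the 2.2-point difference matters.
70/2.2 ≈ 31.82 years per doubling of the ratio; 127 years gives 3.99 doublings, so ≈ 16×.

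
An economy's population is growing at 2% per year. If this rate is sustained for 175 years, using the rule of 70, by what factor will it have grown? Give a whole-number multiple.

roughly 32 times

At 2% one doubling takes ≈ 35.00 years; 175 years is 5 of them, so ×32.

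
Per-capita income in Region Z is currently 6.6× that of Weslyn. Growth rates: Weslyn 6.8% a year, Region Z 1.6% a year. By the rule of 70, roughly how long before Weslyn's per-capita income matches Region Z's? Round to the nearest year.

37 years

What matters is the difference: 5.2 pp.
Rule of 70 on the gap: the ratio halves every 70/5.2 ≈ 13.46 years.
A 6.6× gap takes log₂(6.6) ≈ 2.72 halvings to close: 2.72 × 13.46 ≈ 37 years.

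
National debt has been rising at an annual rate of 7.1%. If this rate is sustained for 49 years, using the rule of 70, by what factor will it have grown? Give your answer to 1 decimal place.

Doubles every ≈ 9.86 years (70/7.1).
49 years is 4.97 doublings; 2^4.97 ≈ 31.3×.

approximately 31.3 times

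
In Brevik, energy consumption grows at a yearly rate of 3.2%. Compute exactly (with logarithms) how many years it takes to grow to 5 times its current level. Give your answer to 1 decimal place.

t = ln(5) / ln(1 + 0.032) = 1.6094 / 0.031499 ≈ 51.09.

51.1 years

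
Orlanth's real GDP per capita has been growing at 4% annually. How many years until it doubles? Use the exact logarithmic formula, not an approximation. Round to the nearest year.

18 years

t = ln(2) / ln(1 + 0.04) = 0.6931 / 0.039221 ≈ 17.67.
≈ 18 years.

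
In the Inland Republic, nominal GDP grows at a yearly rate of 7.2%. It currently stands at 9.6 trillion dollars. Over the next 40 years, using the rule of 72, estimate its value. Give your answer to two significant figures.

roughly 150 trillion dollars

Doubling time ≈ 72/7.2 = 10.00 years.
40 years is 40/10.00 ≈ 4.00 doublings, a factor of 2^4.00 ≈ 16.00.
9.6 × 16.00 ≈ 150 trillion dollars.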